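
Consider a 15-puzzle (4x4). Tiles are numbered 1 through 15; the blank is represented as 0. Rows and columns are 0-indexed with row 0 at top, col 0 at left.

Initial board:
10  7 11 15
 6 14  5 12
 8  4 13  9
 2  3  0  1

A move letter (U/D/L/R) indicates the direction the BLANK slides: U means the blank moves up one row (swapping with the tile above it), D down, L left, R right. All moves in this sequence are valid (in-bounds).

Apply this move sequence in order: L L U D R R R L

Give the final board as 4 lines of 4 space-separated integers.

After move 1 (L):
10  7 11 15
 6 14  5 12
 8  4 13  9
 2  0  3  1

After move 2 (L):
10  7 11 15
 6 14  5 12
 8  4 13  9
 0  2  3  1

After move 3 (U):
10  7 11 15
 6 14  5 12
 0  4 13  9
 8  2  3  1

After move 4 (D):
10  7 11 15
 6 14  5 12
 8  4 13  9
 0  2  3  1

After move 5 (R):
10  7 11 15
 6 14  5 12
 8  4 13  9
 2  0  3  1

After move 6 (R):
10  7 11 15
 6 14  5 12
 8  4 13  9
 2  3  0  1

After move 7 (R):
10  7 11 15
 6 14  5 12
 8  4 13  9
 2  3  1  0

After move 8 (L):
10  7 11 15
 6 14  5 12
 8  4 13  9
 2  3  0  1

Answer: 10  7 11 15
 6 14  5 12
 8  4 13  9
 2  3  0  1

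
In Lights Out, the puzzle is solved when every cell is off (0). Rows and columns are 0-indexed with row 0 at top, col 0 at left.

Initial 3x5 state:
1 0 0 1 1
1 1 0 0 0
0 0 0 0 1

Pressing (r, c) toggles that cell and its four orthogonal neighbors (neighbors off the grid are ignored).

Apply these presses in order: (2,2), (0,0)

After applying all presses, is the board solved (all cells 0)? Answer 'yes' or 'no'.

Answer: no

Derivation:
After press 1 at (2,2):
1 0 0 1 1
1 1 1 0 0
0 1 1 1 1

After press 2 at (0,0):
0 1 0 1 1
0 1 1 0 0
0 1 1 1 1

Lights still on: 9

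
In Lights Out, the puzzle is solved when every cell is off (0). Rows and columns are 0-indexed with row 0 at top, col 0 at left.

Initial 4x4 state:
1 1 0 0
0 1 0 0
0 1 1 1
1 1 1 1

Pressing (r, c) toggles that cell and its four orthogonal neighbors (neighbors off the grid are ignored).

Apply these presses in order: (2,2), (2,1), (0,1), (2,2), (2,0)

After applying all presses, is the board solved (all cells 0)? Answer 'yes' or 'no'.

After press 1 at (2,2):
1 1 0 0
0 1 1 0
0 0 0 0
1 1 0 1

After press 2 at (2,1):
1 1 0 0
0 0 1 0
1 1 1 0
1 0 0 1

After press 3 at (0,1):
0 0 1 0
0 1 1 0
1 1 1 0
1 0 0 1

After press 4 at (2,2):
0 0 1 0
0 1 0 0
1 0 0 1
1 0 1 1

After press 5 at (2,0):
0 0 1 0
1 1 0 0
0 1 0 1
0 0 1 1

Lights still on: 7

Answer: no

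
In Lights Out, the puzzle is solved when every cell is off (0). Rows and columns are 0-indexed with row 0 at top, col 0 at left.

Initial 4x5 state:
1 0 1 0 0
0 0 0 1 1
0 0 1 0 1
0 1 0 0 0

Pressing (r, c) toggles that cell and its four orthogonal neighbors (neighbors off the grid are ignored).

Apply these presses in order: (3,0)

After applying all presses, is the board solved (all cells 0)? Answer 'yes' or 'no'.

After press 1 at (3,0):
1 0 1 0 0
0 0 0 1 1
1 0 1 0 1
1 0 0 0 0

Lights still on: 8

Answer: no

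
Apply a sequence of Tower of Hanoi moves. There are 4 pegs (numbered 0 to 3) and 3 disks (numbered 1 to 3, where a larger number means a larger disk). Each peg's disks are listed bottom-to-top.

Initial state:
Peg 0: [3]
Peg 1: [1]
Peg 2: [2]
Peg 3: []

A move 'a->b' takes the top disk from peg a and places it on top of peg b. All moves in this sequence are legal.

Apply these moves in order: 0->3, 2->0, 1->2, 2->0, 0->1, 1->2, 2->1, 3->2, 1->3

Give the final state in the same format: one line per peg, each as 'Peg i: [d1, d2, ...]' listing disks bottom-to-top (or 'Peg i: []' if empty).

After move 1 (0->3):
Peg 0: []
Peg 1: [1]
Peg 2: [2]
Peg 3: [3]

After move 2 (2->0):
Peg 0: [2]
Peg 1: [1]
Peg 2: []
Peg 3: [3]

After move 3 (1->2):
Peg 0: [2]
Peg 1: []
Peg 2: [1]
Peg 3: [3]

After move 4 (2->0):
Peg 0: [2, 1]
Peg 1: []
Peg 2: []
Peg 3: [3]

After move 5 (0->1):
Peg 0: [2]
Peg 1: [1]
Peg 2: []
Peg 3: [3]

After move 6 (1->2):
Peg 0: [2]
Peg 1: []
Peg 2: [1]
Peg 3: [3]

After move 7 (2->1):
Peg 0: [2]
Peg 1: [1]
Peg 2: []
Peg 3: [3]

After move 8 (3->2):
Peg 0: [2]
Peg 1: [1]
Peg 2: [3]
Peg 3: []

After move 9 (1->3):
Peg 0: [2]
Peg 1: []
Peg 2: [3]
Peg 3: [1]

Answer: Peg 0: [2]
Peg 1: []
Peg 2: [3]
Peg 3: [1]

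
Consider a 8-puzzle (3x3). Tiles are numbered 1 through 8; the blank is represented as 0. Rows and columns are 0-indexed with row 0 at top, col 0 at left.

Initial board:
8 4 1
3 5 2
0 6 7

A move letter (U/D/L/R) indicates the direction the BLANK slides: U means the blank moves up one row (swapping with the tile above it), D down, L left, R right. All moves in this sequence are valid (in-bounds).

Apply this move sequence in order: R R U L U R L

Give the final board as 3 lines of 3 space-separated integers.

After move 1 (R):
8 4 1
3 5 2
6 0 7

After move 2 (R):
8 4 1
3 5 2
6 7 0

After move 3 (U):
8 4 1
3 5 0
6 7 2

After move 4 (L):
8 4 1
3 0 5
6 7 2

After move 5 (U):
8 0 1
3 4 5
6 7 2

After move 6 (R):
8 1 0
3 4 5
6 7 2

After move 7 (L):
8 0 1
3 4 5
6 7 2

Answer: 8 0 1
3 4 5
6 7 2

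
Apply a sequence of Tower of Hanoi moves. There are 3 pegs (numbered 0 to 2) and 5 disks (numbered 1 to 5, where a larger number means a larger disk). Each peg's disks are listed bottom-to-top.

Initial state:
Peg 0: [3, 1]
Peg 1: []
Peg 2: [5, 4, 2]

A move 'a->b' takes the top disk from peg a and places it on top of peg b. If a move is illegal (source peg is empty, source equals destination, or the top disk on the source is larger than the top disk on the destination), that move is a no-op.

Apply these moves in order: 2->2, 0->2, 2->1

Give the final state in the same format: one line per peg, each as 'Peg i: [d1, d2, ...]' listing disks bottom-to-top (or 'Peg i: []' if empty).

Answer: Peg 0: [3]
Peg 1: [1]
Peg 2: [5, 4, 2]

Derivation:
After move 1 (2->2):
Peg 0: [3, 1]
Peg 1: []
Peg 2: [5, 4, 2]

After move 2 (0->2):
Peg 0: [3]
Peg 1: []
Peg 2: [5, 4, 2, 1]

After move 3 (2->1):
Peg 0: [3]
Peg 1: [1]
Peg 2: [5, 4, 2]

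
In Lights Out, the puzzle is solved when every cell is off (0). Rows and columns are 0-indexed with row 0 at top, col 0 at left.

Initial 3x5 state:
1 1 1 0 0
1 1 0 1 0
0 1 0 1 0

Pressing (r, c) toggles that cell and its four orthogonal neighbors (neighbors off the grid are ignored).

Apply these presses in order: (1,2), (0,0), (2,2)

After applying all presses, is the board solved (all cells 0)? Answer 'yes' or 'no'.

After press 1 at (1,2):
1 1 0 0 0
1 0 1 0 0
0 1 1 1 0

After press 2 at (0,0):
0 0 0 0 0
0 0 1 0 0
0 1 1 1 0

After press 3 at (2,2):
0 0 0 0 0
0 0 0 0 0
0 0 0 0 0

Lights still on: 0

Answer: yes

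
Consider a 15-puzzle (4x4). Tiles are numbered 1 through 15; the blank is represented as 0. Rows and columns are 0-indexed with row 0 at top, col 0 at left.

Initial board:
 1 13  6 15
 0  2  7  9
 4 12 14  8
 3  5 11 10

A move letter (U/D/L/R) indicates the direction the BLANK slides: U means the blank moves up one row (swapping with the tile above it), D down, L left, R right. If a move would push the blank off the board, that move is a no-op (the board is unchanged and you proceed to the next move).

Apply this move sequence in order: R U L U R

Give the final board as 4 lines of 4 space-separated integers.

After move 1 (R):
 1 13  6 15
 2  0  7  9
 4 12 14  8
 3  5 11 10

After move 2 (U):
 1  0  6 15
 2 13  7  9
 4 12 14  8
 3  5 11 10

After move 3 (L):
 0  1  6 15
 2 13  7  9
 4 12 14  8
 3  5 11 10

After move 4 (U):
 0  1  6 15
 2 13  7  9
 4 12 14  8
 3  5 11 10

After move 5 (R):
 1  0  6 15
 2 13  7  9
 4 12 14  8
 3  5 11 10

Answer:  1  0  6 15
 2 13  7  9
 4 12 14  8
 3  5 11 10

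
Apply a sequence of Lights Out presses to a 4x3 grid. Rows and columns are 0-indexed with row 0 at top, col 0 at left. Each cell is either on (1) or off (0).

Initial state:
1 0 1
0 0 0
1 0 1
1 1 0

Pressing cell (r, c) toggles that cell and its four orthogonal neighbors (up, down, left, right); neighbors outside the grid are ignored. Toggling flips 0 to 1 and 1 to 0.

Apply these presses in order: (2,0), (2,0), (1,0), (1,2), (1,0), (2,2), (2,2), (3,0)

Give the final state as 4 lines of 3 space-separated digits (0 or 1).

Answer: 1 0 0
0 1 1
0 0 0
0 0 0

Derivation:
After press 1 at (2,0):
1 0 1
1 0 0
0 1 1
0 1 0

After press 2 at (2,0):
1 0 1
0 0 0
1 0 1
1 1 0

After press 3 at (1,0):
0 0 1
1 1 0
0 0 1
1 1 0

After press 4 at (1,2):
0 0 0
1 0 1
0 0 0
1 1 0

After press 5 at (1,0):
1 0 0
0 1 1
1 0 0
1 1 0

After press 6 at (2,2):
1 0 0
0 1 0
1 1 1
1 1 1

After press 7 at (2,2):
1 0 0
0 1 1
1 0 0
1 1 0

After press 8 at (3,0):
1 0 0
0 1 1
0 0 0
0 0 0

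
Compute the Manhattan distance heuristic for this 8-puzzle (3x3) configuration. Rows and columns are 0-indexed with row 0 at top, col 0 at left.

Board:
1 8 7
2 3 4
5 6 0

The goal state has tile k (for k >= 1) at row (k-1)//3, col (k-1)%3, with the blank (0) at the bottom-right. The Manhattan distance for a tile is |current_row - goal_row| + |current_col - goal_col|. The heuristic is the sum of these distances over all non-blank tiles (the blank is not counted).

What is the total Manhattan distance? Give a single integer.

Tile 1: (0,0)->(0,0) = 0
Tile 8: (0,1)->(2,1) = 2
Tile 7: (0,2)->(2,0) = 4
Tile 2: (1,0)->(0,1) = 2
Tile 3: (1,1)->(0,2) = 2
Tile 4: (1,2)->(1,0) = 2
Tile 5: (2,0)->(1,1) = 2
Tile 6: (2,1)->(1,2) = 2
Sum: 0 + 2 + 4 + 2 + 2 + 2 + 2 + 2 = 16

Answer: 16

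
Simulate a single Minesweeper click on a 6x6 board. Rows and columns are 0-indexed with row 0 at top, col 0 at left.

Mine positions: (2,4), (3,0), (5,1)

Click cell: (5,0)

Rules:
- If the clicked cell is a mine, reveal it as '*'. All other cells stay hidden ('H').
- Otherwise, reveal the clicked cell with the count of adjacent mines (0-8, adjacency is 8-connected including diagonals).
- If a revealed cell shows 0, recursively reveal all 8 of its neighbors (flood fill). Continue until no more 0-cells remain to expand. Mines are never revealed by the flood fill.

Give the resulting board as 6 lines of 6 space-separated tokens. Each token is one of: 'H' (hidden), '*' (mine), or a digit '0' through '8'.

H H H H H H
H H H H H H
H H H H H H
H H H H H H
H H H H H H
1 H H H H H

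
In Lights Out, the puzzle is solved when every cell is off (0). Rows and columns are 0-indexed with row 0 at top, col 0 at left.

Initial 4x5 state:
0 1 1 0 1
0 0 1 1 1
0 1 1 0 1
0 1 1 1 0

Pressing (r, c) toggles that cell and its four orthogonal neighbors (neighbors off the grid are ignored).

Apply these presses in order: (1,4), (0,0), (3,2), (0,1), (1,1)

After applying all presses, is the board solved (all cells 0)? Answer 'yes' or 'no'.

After press 1 at (1,4):
0 1 1 0 0
0 0 1 0 0
0 1 1 0 0
0 1 1 1 0

After press 2 at (0,0):
1 0 1 0 0
1 0 1 0 0
0 1 1 0 0
0 1 1 1 0

After press 3 at (3,2):
1 0 1 0 0
1 0 1 0 0
0 1 0 0 0
0 0 0 0 0

After press 4 at (0,1):
0 1 0 0 0
1 1 1 0 0
0 1 0 0 0
0 0 0 0 0

After press 5 at (1,1):
0 0 0 0 0
0 0 0 0 0
0 0 0 0 0
0 0 0 0 0

Lights still on: 0

Answer: yes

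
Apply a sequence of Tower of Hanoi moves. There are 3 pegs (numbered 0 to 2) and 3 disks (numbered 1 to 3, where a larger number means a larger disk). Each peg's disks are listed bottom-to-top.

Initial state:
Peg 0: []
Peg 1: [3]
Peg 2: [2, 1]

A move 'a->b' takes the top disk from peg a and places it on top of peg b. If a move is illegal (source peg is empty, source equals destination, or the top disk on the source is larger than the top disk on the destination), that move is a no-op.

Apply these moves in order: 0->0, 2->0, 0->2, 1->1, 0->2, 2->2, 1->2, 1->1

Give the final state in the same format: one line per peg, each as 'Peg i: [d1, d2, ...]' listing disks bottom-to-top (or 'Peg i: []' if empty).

Answer: Peg 0: []
Peg 1: [3]
Peg 2: [2, 1]

Derivation:
After move 1 (0->0):
Peg 0: []
Peg 1: [3]
Peg 2: [2, 1]

After move 2 (2->0):
Peg 0: [1]
Peg 1: [3]
Peg 2: [2]

After move 3 (0->2):
Peg 0: []
Peg 1: [3]
Peg 2: [2, 1]

After move 4 (1->1):
Peg 0: []
Peg 1: [3]
Peg 2: [2, 1]

After move 5 (0->2):
Peg 0: []
Peg 1: [3]
Peg 2: [2, 1]

After move 6 (2->2):
Peg 0: []
Peg 1: [3]
Peg 2: [2, 1]

After move 7 (1->2):
Peg 0: []
Peg 1: [3]
Peg 2: [2, 1]

After move 8 (1->1):
Peg 0: []
Peg 1: [3]
Peg 2: [2, 1]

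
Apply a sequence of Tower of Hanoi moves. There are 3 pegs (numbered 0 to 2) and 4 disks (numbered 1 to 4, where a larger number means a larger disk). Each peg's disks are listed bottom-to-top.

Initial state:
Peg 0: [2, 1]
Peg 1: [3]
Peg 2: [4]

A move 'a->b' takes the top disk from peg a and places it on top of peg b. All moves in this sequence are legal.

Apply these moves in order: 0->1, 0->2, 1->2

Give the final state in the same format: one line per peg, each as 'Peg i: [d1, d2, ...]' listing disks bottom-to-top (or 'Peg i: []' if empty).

Answer: Peg 0: []
Peg 1: [3]
Peg 2: [4, 2, 1]

Derivation:
After move 1 (0->1):
Peg 0: [2]
Peg 1: [3, 1]
Peg 2: [4]

After move 2 (0->2):
Peg 0: []
Peg 1: [3, 1]
Peg 2: [4, 2]

After move 3 (1->2):
Peg 0: []
Peg 1: [3]
Peg 2: [4, 2, 1]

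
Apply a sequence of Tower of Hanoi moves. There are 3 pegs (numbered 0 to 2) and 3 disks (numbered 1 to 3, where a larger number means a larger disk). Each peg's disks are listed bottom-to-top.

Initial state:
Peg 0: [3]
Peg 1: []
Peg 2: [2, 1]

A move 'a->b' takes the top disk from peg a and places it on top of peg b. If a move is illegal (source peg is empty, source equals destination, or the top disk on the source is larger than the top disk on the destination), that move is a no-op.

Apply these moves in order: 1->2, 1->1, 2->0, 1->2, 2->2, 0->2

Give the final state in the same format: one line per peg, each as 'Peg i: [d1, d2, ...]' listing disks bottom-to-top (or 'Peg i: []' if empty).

Answer: Peg 0: [3]
Peg 1: []
Peg 2: [2, 1]

Derivation:
After move 1 (1->2):
Peg 0: [3]
Peg 1: []
Peg 2: [2, 1]

After move 2 (1->1):
Peg 0: [3]
Peg 1: []
Peg 2: [2, 1]

After move 3 (2->0):
Peg 0: [3, 1]
Peg 1: []
Peg 2: [2]

After move 4 (1->2):
Peg 0: [3, 1]
Peg 1: []
Peg 2: [2]

After move 5 (2->2):
Peg 0: [3, 1]
Peg 1: []
Peg 2: [2]

After move 6 (0->2):
Peg 0: [3]
Peg 1: []
Peg 2: [2, 1]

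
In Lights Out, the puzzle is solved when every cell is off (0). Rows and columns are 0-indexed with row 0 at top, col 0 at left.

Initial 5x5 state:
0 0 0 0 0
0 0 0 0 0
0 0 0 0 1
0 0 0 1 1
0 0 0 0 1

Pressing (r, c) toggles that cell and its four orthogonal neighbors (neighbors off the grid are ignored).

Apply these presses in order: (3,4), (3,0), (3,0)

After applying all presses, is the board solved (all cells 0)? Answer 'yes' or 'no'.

Answer: yes

Derivation:
After press 1 at (3,4):
0 0 0 0 0
0 0 0 0 0
0 0 0 0 0
0 0 0 0 0
0 0 0 0 0

After press 2 at (3,0):
0 0 0 0 0
0 0 0 0 0
1 0 0 0 0
1 1 0 0 0
1 0 0 0 0

After press 3 at (3,0):
0 0 0 0 0
0 0 0 0 0
0 0 0 0 0
0 0 0 0 0
0 0 0 0 0

Lights still on: 0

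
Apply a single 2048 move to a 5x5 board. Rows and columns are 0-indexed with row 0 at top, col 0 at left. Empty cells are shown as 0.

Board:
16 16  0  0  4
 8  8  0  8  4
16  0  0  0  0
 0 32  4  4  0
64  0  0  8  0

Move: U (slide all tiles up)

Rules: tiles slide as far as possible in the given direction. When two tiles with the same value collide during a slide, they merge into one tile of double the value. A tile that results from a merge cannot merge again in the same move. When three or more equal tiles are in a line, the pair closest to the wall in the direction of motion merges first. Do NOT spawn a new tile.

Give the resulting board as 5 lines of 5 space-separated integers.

Slide up:
col 0: [16, 8, 16, 0, 64] -> [16, 8, 16, 64, 0]
col 1: [16, 8, 0, 32, 0] -> [16, 8, 32, 0, 0]
col 2: [0, 0, 0, 4, 0] -> [4, 0, 0, 0, 0]
col 3: [0, 8, 0, 4, 8] -> [8, 4, 8, 0, 0]
col 4: [4, 4, 0, 0, 0] -> [8, 0, 0, 0, 0]

Answer: 16 16  4  8  8
 8  8  0  4  0
16 32  0  8  0
64  0  0  0  0
 0  0  0  0  0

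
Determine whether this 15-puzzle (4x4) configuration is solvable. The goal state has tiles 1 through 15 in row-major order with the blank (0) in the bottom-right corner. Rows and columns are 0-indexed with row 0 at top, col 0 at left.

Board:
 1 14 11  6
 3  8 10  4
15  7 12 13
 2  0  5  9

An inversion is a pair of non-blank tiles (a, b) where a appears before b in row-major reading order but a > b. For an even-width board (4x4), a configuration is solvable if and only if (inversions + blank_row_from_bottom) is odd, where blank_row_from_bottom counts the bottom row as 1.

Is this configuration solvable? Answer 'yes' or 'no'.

Answer: yes

Derivation:
Inversions: 50
Blank is in row 3 (0-indexed from top), which is row 1 counting from the bottom (bottom = 1).
50 + 1 = 51, which is odd, so the puzzle is solvable.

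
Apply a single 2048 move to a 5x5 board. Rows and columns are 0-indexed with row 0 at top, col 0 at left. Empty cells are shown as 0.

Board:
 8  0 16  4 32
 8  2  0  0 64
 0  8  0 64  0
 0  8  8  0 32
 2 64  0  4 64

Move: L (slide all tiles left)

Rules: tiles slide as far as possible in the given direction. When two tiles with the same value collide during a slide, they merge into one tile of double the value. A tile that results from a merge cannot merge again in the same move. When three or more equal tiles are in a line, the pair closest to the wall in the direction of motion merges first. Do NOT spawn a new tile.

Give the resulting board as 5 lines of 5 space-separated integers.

Slide left:
row 0: [8, 0, 16, 4, 32] -> [8, 16, 4, 32, 0]
row 1: [8, 2, 0, 0, 64] -> [8, 2, 64, 0, 0]
row 2: [0, 8, 0, 64, 0] -> [8, 64, 0, 0, 0]
row 3: [0, 8, 8, 0, 32] -> [16, 32, 0, 0, 0]
row 4: [2, 64, 0, 4, 64] -> [2, 64, 4, 64, 0]

Answer:  8 16  4 32  0
 8  2 64  0  0
 8 64  0  0  0
16 32  0  0  0
 2 64  4 64  0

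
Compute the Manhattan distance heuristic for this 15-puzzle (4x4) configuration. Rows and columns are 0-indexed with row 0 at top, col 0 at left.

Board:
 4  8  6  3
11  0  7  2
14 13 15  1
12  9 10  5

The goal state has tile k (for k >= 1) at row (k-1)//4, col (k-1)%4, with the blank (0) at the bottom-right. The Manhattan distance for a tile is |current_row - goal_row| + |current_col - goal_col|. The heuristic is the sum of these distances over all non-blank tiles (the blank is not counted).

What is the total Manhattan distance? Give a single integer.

Tile 4: (0,0)->(0,3) = 3
Tile 8: (0,1)->(1,3) = 3
Tile 6: (0,2)->(1,1) = 2
Tile 3: (0,3)->(0,2) = 1
Tile 11: (1,0)->(2,2) = 3
Tile 7: (1,2)->(1,2) = 0
Tile 2: (1,3)->(0,1) = 3
Tile 14: (2,0)->(3,1) = 2
Tile 13: (2,1)->(3,0) = 2
Tile 15: (2,2)->(3,2) = 1
Tile 1: (2,3)->(0,0) = 5
Tile 12: (3,0)->(2,3) = 4
Tile 9: (3,1)->(2,0) = 2
Tile 10: (3,2)->(2,1) = 2
Tile 5: (3,3)->(1,0) = 5
Sum: 3 + 3 + 2 + 1 + 3 + 0 + 3 + 2 + 2 + 1 + 5 + 4 + 2 + 2 + 5 = 38

Answer: 38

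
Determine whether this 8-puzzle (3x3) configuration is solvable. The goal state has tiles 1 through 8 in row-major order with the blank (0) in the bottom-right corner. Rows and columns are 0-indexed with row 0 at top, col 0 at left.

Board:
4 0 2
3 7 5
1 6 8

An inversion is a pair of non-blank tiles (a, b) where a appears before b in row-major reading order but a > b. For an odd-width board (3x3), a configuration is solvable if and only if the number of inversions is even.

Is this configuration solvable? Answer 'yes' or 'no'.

Answer: no

Derivation:
Inversions (pairs i<j in row-major order where tile[i] > tile[j] > 0): 9
9 is odd, so the puzzle is not solvable.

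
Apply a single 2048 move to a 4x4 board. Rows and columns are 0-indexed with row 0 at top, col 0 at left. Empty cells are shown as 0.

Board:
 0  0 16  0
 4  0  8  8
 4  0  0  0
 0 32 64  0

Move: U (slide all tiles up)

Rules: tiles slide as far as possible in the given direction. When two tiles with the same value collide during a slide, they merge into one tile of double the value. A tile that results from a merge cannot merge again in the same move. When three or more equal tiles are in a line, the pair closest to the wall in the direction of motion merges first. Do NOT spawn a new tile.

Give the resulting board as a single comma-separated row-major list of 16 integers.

Slide up:
col 0: [0, 4, 4, 0] -> [8, 0, 0, 0]
col 1: [0, 0, 0, 32] -> [32, 0, 0, 0]
col 2: [16, 8, 0, 64] -> [16, 8, 64, 0]
col 3: [0, 8, 0, 0] -> [8, 0, 0, 0]

Answer: 8, 32, 16, 8, 0, 0, 8, 0, 0, 0, 64, 0, 0, 0, 0, 0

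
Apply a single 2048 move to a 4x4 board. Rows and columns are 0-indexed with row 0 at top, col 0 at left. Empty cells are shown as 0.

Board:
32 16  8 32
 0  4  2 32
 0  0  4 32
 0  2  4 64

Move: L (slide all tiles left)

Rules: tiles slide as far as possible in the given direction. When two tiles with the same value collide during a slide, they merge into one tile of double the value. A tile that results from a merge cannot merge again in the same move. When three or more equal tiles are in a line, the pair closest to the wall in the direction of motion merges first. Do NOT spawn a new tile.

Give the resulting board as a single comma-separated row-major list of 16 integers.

Slide left:
row 0: [32, 16, 8, 32] -> [32, 16, 8, 32]
row 1: [0, 4, 2, 32] -> [4, 2, 32, 0]
row 2: [0, 0, 4, 32] -> [4, 32, 0, 0]
row 3: [0, 2, 4, 64] -> [2, 4, 64, 0]

Answer: 32, 16, 8, 32, 4, 2, 32, 0, 4, 32, 0, 0, 2, 4, 64, 0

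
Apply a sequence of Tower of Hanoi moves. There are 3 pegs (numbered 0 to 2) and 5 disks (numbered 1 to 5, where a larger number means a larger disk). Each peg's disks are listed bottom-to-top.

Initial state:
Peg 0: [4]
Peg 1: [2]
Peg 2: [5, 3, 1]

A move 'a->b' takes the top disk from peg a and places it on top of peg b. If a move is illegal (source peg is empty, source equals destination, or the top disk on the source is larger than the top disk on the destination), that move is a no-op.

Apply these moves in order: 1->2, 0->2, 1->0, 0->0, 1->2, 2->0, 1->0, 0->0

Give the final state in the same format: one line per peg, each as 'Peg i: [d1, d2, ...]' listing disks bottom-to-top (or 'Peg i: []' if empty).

Answer: Peg 0: [4, 2, 1]
Peg 1: []
Peg 2: [5, 3]

Derivation:
After move 1 (1->2):
Peg 0: [4]
Peg 1: [2]
Peg 2: [5, 3, 1]

After move 2 (0->2):
Peg 0: [4]
Peg 1: [2]
Peg 2: [5, 3, 1]

After move 3 (1->0):
Peg 0: [4, 2]
Peg 1: []
Peg 2: [5, 3, 1]

After move 4 (0->0):
Peg 0: [4, 2]
Peg 1: []
Peg 2: [5, 3, 1]

After move 5 (1->2):
Peg 0: [4, 2]
Peg 1: []
Peg 2: [5, 3, 1]

After move 6 (2->0):
Peg 0: [4, 2, 1]
Peg 1: []
Peg 2: [5, 3]

After move 7 (1->0):
Peg 0: [4, 2, 1]
Peg 1: []
Peg 2: [5, 3]

After move 8 (0->0):
Peg 0: [4, 2, 1]
Peg 1: []
Peg 2: [5, 3]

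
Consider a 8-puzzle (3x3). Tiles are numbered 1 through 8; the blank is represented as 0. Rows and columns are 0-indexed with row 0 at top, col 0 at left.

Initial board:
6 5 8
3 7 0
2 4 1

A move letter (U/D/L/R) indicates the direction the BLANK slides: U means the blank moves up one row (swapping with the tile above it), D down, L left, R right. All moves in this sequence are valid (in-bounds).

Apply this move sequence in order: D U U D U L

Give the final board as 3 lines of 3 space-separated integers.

Answer: 6 0 5
3 7 8
2 4 1

Derivation:
After move 1 (D):
6 5 8
3 7 1
2 4 0

After move 2 (U):
6 5 8
3 7 0
2 4 1

After move 3 (U):
6 5 0
3 7 8
2 4 1

After move 4 (D):
6 5 8
3 7 0
2 4 1

After move 5 (U):
6 5 0
3 7 8
2 4 1

After move 6 (L):
6 0 5
3 7 8
2 4 1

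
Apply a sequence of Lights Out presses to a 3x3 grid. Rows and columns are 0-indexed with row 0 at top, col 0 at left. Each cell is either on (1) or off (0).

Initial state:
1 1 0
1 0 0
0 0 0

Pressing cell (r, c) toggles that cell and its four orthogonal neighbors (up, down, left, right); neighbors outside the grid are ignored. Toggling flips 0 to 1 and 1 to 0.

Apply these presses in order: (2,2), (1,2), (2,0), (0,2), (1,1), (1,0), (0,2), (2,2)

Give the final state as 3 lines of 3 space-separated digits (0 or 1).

Answer: 0 0 1
0 1 0
0 0 1

Derivation:
After press 1 at (2,2):
1 1 0
1 0 1
0 1 1

After press 2 at (1,2):
1 1 1
1 1 0
0 1 0

After press 3 at (2,0):
1 1 1
0 1 0
1 0 0

After press 4 at (0,2):
1 0 0
0 1 1
1 0 0

After press 5 at (1,1):
1 1 0
1 0 0
1 1 0

After press 6 at (1,0):
0 1 0
0 1 0
0 1 0

After press 7 at (0,2):
0 0 1
0 1 1
0 1 0

After press 8 at (2,2):
0 0 1
0 1 0
0 0 1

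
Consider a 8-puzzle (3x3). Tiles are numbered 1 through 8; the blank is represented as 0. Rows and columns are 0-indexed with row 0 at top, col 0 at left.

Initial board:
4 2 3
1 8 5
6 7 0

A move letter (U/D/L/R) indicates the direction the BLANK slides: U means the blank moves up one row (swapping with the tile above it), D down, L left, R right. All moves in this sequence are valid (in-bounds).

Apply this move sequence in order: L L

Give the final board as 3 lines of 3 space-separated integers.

After move 1 (L):
4 2 3
1 8 5
6 0 7

After move 2 (L):
4 2 3
1 8 5
0 6 7

Answer: 4 2 3
1 8 5
0 6 7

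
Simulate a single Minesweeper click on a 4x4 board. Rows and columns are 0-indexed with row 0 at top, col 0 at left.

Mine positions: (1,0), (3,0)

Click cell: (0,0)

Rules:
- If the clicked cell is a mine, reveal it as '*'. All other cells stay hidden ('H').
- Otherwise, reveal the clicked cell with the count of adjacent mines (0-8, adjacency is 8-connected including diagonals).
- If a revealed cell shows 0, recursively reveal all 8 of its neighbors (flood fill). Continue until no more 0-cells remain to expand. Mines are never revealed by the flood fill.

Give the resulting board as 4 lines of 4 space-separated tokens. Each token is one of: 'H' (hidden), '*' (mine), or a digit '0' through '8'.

1 H H H
H H H H
H H H H
H H H H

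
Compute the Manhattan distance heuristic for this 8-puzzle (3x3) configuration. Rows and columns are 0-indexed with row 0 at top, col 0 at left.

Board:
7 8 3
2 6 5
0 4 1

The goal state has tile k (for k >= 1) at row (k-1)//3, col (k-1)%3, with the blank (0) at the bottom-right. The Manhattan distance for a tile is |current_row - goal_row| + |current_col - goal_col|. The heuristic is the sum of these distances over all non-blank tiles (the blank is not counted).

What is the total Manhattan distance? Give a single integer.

Answer: 14

Derivation:
Tile 7: (0,0)->(2,0) = 2
Tile 8: (0,1)->(2,1) = 2
Tile 3: (0,2)->(0,2) = 0
Tile 2: (1,0)->(0,1) = 2
Tile 6: (1,1)->(1,2) = 1
Tile 5: (1,2)->(1,1) = 1
Tile 4: (2,1)->(1,0) = 2
Tile 1: (2,2)->(0,0) = 4
Sum: 2 + 2 + 0 + 2 + 1 + 1 + 2 + 4 = 14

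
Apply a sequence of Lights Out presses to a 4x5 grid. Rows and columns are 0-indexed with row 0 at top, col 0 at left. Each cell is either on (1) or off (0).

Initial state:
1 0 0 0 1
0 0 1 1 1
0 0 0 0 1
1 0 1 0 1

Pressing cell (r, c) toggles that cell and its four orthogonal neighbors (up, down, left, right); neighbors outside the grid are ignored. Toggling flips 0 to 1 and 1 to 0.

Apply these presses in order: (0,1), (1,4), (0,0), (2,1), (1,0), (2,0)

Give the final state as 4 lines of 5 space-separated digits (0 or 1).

Answer: 0 0 1 0 0
1 1 1 0 0
1 0 1 0 0
0 1 1 0 1

Derivation:
After press 1 at (0,1):
0 1 1 0 1
0 1 1 1 1
0 0 0 0 1
1 0 1 0 1

After press 2 at (1,4):
0 1 1 0 0
0 1 1 0 0
0 0 0 0 0
1 0 1 0 1

After press 3 at (0,0):
1 0 1 0 0
1 1 1 0 0
0 0 0 0 0
1 0 1 0 1

After press 4 at (2,1):
1 0 1 0 0
1 0 1 0 0
1 1 1 0 0
1 1 1 0 1

After press 5 at (1,0):
0 0 1 0 0
0 1 1 0 0
0 1 1 0 0
1 1 1 0 1

After press 6 at (2,0):
0 0 1 0 0
1 1 1 0 0
1 0 1 0 0
0 1 1 0 1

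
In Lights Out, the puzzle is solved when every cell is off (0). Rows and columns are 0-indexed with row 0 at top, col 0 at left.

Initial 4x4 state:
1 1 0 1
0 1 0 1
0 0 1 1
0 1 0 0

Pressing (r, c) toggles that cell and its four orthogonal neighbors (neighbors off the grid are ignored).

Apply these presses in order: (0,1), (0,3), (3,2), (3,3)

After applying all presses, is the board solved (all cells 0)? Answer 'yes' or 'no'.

After press 1 at (0,1):
0 0 1 1
0 0 0 1
0 0 1 1
0 1 0 0

After press 2 at (0,3):
0 0 0 0
0 0 0 0
0 0 1 1
0 1 0 0

After press 3 at (3,2):
0 0 0 0
0 0 0 0
0 0 0 1
0 0 1 1

After press 4 at (3,3):
0 0 0 0
0 0 0 0
0 0 0 0
0 0 0 0

Lights still on: 0

Answer: yes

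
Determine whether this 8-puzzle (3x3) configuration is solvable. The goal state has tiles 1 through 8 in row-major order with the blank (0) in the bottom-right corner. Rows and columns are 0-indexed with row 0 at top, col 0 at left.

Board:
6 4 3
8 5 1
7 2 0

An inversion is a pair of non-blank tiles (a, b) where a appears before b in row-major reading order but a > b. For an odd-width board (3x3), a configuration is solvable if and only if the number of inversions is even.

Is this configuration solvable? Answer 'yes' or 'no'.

Inversions (pairs i<j in row-major order where tile[i] > tile[j] > 0): 17
17 is odd, so the puzzle is not solvable.

Answer: no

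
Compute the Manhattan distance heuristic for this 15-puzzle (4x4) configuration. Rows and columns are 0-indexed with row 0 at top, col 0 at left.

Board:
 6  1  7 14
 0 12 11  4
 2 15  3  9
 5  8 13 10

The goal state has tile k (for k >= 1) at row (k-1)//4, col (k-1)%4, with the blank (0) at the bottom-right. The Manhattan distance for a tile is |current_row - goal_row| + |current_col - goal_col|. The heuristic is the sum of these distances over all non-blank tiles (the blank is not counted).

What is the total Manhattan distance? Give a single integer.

Tile 6: (0,0)->(1,1) = 2
Tile 1: (0,1)->(0,0) = 1
Tile 7: (0,2)->(1,2) = 1
Tile 14: (0,3)->(3,1) = 5
Tile 12: (1,1)->(2,3) = 3
Tile 11: (1,2)->(2,2) = 1
Tile 4: (1,3)->(0,3) = 1
Tile 2: (2,0)->(0,1) = 3
Tile 15: (2,1)->(3,2) = 2
Tile 3: (2,2)->(0,2) = 2
Tile 9: (2,3)->(2,0) = 3
Tile 5: (3,0)->(1,0) = 2
Tile 8: (3,1)->(1,3) = 4
Tile 13: (3,2)->(3,0) = 2
Tile 10: (3,3)->(2,1) = 3
Sum: 2 + 1 + 1 + 5 + 3 + 1 + 1 + 3 + 2 + 2 + 3 + 2 + 4 + 2 + 3 = 35

Answer: 35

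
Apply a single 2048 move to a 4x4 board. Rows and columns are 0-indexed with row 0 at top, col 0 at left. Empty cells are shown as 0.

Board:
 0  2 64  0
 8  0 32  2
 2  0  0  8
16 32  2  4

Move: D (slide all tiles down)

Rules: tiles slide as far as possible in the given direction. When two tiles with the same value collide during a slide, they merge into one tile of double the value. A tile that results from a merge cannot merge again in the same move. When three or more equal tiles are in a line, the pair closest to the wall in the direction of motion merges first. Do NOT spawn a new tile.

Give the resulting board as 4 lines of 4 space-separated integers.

Slide down:
col 0: [0, 8, 2, 16] -> [0, 8, 2, 16]
col 1: [2, 0, 0, 32] -> [0, 0, 2, 32]
col 2: [64, 32, 0, 2] -> [0, 64, 32, 2]
col 3: [0, 2, 8, 4] -> [0, 2, 8, 4]

Answer:  0  0  0  0
 8  0 64  2
 2  2 32  8
16 32  2  4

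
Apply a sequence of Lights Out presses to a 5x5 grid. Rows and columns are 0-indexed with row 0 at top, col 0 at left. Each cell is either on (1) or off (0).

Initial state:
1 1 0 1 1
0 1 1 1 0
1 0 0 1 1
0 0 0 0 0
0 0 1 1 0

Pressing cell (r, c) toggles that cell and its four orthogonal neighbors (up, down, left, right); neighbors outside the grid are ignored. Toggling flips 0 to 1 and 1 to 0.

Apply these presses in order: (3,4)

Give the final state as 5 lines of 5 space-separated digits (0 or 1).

After press 1 at (3,4):
1 1 0 1 1
0 1 1 1 0
1 0 0 1 0
0 0 0 1 1
0 0 1 1 1

Answer: 1 1 0 1 1
0 1 1 1 0
1 0 0 1 0
0 0 0 1 1
0 0 1 1 1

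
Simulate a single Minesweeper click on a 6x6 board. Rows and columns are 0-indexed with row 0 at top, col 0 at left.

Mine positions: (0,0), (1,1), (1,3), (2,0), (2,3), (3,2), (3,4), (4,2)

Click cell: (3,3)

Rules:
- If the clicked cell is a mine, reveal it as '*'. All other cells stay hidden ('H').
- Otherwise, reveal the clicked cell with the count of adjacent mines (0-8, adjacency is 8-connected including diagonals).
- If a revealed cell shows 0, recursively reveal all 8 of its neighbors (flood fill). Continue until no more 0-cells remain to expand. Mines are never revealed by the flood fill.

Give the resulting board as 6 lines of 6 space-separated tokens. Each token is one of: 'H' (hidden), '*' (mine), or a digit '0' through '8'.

H H H H H H
H H H H H H
H H H H H H
H H H 4 H H
H H H H H H
H H H H H H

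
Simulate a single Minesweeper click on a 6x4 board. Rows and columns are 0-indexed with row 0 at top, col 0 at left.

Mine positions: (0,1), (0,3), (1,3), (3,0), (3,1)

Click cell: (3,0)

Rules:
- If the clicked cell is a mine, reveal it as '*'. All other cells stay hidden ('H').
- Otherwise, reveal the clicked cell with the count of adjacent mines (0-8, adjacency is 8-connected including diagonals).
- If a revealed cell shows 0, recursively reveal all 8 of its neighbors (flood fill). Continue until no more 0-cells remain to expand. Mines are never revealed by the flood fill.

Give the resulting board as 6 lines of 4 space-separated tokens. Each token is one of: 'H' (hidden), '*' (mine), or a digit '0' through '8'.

H H H H
H H H H
H H H H
* H H H
H H H H
H H H H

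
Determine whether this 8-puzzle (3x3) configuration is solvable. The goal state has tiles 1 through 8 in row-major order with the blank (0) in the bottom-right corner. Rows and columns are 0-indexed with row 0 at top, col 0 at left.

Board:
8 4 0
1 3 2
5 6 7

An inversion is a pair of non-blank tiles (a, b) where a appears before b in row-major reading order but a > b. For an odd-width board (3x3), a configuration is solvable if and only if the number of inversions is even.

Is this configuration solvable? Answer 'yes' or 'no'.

Answer: no

Derivation:
Inversions (pairs i<j in row-major order where tile[i] > tile[j] > 0): 11
11 is odd, so the puzzle is not solvable.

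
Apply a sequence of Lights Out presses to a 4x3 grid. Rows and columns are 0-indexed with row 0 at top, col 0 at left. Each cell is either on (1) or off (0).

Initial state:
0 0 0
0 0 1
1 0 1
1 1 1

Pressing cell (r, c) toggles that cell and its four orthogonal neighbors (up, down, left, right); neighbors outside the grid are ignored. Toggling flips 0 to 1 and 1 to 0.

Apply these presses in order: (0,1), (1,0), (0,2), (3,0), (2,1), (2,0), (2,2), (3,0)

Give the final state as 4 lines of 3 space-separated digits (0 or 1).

Answer: 0 0 0
0 1 1
0 1 1
0 0 0

Derivation:
After press 1 at (0,1):
1 1 1
0 1 1
1 0 1
1 1 1

After press 2 at (1,0):
0 1 1
1 0 1
0 0 1
1 1 1

After press 3 at (0,2):
0 0 0
1 0 0
0 0 1
1 1 1

After press 4 at (3,0):
0 0 0
1 0 0
1 0 1
0 0 1

After press 5 at (2,1):
0 0 0
1 1 0
0 1 0
0 1 1

After press 6 at (2,0):
0 0 0
0 1 0
1 0 0
1 1 1

After press 7 at (2,2):
0 0 0
0 1 1
1 1 1
1 1 0

After press 8 at (3,0):
0 0 0
0 1 1
0 1 1
0 0 0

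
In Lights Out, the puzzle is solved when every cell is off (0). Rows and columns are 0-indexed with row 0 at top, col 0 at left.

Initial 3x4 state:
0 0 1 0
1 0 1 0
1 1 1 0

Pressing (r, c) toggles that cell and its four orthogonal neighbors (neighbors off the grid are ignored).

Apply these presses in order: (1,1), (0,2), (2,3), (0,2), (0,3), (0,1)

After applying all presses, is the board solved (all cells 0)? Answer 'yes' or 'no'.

Answer: no

Derivation:
After press 1 at (1,1):
0 1 1 0
0 1 0 0
1 0 1 0

After press 2 at (0,2):
0 0 0 1
0 1 1 0
1 0 1 0

After press 3 at (2,3):
0 0 0 1
0 1 1 1
1 0 0 1

After press 4 at (0,2):
0 1 1 0
0 1 0 1
1 0 0 1

After press 5 at (0,3):
0 1 0 1
0 1 0 0
1 0 0 1

After press 6 at (0,1):
1 0 1 1
0 0 0 0
1 0 0 1

Lights still on: 5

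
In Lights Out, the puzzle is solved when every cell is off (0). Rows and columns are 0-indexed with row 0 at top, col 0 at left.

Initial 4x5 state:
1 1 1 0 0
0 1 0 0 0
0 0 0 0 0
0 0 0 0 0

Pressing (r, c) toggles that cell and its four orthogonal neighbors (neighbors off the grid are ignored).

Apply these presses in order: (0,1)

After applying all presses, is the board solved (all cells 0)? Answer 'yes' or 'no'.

Answer: yes

Derivation:
After press 1 at (0,1):
0 0 0 0 0
0 0 0 0 0
0 0 0 0 0
0 0 0 0 0

Lights still on: 0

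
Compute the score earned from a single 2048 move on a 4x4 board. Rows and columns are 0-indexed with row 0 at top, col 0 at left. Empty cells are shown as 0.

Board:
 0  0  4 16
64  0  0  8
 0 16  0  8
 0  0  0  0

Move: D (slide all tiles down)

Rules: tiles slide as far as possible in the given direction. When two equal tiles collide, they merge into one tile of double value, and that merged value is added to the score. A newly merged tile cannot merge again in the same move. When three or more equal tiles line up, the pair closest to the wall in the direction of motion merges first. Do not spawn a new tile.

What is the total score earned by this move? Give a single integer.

Answer: 16

Derivation:
Slide down:
col 0: [0, 64, 0, 0] -> [0, 0, 0, 64]  score +0 (running 0)
col 1: [0, 0, 16, 0] -> [0, 0, 0, 16]  score +0 (running 0)
col 2: [4, 0, 0, 0] -> [0, 0, 0, 4]  score +0 (running 0)
col 3: [16, 8, 8, 0] -> [0, 0, 16, 16]  score +16 (running 16)
Board after move:
 0  0  0  0
 0  0  0  0
 0  0  0 16
64 16  4 16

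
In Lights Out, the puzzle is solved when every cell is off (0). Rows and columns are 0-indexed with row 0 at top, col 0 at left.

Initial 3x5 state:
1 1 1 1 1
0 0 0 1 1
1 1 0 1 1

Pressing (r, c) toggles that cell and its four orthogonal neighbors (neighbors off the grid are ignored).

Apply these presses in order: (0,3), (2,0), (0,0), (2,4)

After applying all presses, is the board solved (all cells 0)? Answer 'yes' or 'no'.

Answer: yes

Derivation:
After press 1 at (0,3):
1 1 0 0 0
0 0 0 0 1
1 1 0 1 1

After press 2 at (2,0):
1 1 0 0 0
1 0 0 0 1
0 0 0 1 1

After press 3 at (0,0):
0 0 0 0 0
0 0 0 0 1
0 0 0 1 1

After press 4 at (2,4):
0 0 0 0 0
0 0 0 0 0
0 0 0 0 0

Lights still on: 0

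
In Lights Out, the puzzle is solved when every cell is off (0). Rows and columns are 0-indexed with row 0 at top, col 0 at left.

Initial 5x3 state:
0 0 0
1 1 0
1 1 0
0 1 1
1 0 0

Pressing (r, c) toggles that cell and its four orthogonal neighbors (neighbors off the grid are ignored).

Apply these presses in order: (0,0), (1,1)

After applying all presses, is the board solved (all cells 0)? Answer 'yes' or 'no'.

Answer: no

Derivation:
After press 1 at (0,0):
1 1 0
0 1 0
1 1 0
0 1 1
1 0 0

After press 2 at (1,1):
1 0 0
1 0 1
1 0 0
0 1 1
1 0 0

Lights still on: 7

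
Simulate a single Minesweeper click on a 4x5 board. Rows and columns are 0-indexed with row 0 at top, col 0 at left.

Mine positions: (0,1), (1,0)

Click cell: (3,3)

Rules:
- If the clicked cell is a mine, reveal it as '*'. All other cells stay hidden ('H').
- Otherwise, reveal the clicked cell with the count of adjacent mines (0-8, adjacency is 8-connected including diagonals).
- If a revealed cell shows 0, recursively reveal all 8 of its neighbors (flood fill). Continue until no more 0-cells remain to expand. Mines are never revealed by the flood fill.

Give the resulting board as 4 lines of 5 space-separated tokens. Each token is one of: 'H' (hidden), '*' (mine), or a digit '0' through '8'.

H H 1 0 0
H 2 1 0 0
1 1 0 0 0
0 0 0 0 0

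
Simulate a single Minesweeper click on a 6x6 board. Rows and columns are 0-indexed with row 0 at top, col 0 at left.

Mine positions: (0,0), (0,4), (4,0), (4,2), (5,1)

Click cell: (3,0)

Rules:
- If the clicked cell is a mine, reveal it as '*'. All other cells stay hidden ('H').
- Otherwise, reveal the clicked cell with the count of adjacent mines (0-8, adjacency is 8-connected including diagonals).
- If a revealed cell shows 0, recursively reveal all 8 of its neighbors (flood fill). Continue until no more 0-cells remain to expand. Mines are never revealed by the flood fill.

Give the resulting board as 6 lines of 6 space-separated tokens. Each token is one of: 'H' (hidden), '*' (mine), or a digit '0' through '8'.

H H H H H H
H H H H H H
H H H H H H
1 H H H H H
H H H H H H
H H H H H H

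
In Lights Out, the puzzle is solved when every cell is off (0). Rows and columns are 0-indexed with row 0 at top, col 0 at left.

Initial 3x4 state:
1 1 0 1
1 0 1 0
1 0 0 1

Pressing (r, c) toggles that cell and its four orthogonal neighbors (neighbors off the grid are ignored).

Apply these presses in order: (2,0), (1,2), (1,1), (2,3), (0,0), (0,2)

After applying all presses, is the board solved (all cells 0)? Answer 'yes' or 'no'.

Answer: yes

Derivation:
After press 1 at (2,0):
1 1 0 1
0 0 1 0
0 1 0 1

After press 2 at (1,2):
1 1 1 1
0 1 0 1
0 1 1 1

After press 3 at (1,1):
1 0 1 1
1 0 1 1
0 0 1 1

After press 4 at (2,3):
1 0 1 1
1 0 1 0
0 0 0 0

After press 5 at (0,0):
0 1 1 1
0 0 1 0
0 0 0 0

After press 6 at (0,2):
0 0 0 0
0 0 0 0
0 0 0 0

Lights still on: 0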